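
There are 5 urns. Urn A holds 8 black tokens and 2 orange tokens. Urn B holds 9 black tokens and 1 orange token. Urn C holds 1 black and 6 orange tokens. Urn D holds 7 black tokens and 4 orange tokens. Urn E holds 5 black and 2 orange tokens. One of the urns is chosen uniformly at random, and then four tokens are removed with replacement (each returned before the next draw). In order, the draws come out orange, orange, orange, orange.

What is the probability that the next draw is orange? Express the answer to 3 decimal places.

0.833

Compute the likelihood of the observed sequence for each case: P(data | urn A) = (2/10)(2/10)(2/10)(2/10) = 0.0016; P(data | urn B) = (1/10)(1/10)(1/10)(1/10) = 0.0001; P(data | urn C) = (6/7)(6/7)(6/7)(6/7) = 0.53978; P(data | urn D) = (4/11)(4/11)(4/11)(4/11) = 0.017485; P(data | urn E) = (2/7)(2/7)(2/7)(2/7) = 0.0066639.
Weighting by the prior gives 1/5 · 0.0016 = 0.00032, 1/5 · 0.0001 = 2e-05, 1/5 · 0.53978 = 0.10796, 1/5 · 0.017485 = 0.003497, 1/5 · 0.0066639 = 0.0013328; these sum to 0.11312.
Normalising, the posterior is P(urn A | data) = 0.0028287, P(urn B | data) = 0.0001768, P(urn C | data) = 0.9543, P(urn D | data) = 0.030913, P(urn E | data) = 0.011781.
Averaging over the posterior, P(orange next | data) = (1/5)(0.0028287) + (1/10)(0.0001768) + (6/7)(0.9543) + (4/11)(0.030913) + (2/7)(0.011781) = 0.83316.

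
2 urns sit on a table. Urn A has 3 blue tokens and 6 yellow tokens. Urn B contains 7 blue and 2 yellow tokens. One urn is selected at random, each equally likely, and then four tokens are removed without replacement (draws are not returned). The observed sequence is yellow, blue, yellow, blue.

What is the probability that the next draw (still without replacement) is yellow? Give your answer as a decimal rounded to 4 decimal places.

The likelihood of the observed sequence under each hypothesis: P(data | urn A) = (6/9)(3/8)(5/7)(2/6) = 5/84; P(data | urn B) = (2/9)(7/8)(1/7)(6/6) = 1/36.
The prior-weighted likelihoods are 1/2 · 5/84 = 5/168, 1/2 · 1/36 = 1/72; these sum to 11/252.
The posterior is then P(urn A | data) = 15/22, P(urn B | data) = 7/22.
The predictive probability is P(yellow next | data) = (4/5)(15/22) + (0)(7/22) = 6/11.

0.5455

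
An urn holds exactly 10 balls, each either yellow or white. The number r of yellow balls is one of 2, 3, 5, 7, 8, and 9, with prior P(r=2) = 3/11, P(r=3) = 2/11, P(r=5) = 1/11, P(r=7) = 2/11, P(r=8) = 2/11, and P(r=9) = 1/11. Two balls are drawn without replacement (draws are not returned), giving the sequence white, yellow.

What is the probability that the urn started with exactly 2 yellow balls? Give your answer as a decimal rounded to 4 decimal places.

For each hypothesis, P(data | H) works out to: P(data | r = 2) = (8/10)(2/9) = 8/45; P(data | r = 3) = (7/10)(3/9) = 7/30; P(data | r = 5) = (5/10)(5/9) = 5/18; P(data | r = 7) = (3/10)(7/9) = 7/30; P(data | r = 8) = (2/10)(8/9) = 8/45; P(data | r = 9) = (1/10)(9/9) = 1/10.
The prior-weighted likelihoods are 3/11 · 8/45 = 8/165, 2/11 · 7/30 = 7/165, 1/11 · 5/18 = 5/198, 2/11 · 7/30 = 7/165, 2/11 · 8/45 = 16/495, 1/11 · 1/10 = 1/110; these sum to 1/5.
Hence P(r = 2 | data) = (8/165) / (1/5) = 8/33.

0.2424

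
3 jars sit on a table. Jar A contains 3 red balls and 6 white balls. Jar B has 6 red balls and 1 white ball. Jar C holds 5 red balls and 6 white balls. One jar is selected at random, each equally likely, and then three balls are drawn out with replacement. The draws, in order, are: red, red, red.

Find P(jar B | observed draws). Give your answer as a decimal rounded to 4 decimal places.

0.8279

Compute the likelihood of the observed sequence for each case: P(data | jar A) = (3/9)(3/9)(3/9) = 0.037037; P(data | jar B) = (6/7)(6/7)(6/7) = 0.62974; P(data | jar C) = (5/11)(5/11)(5/11) = 0.093914.
Weighting by the prior gives 1/3 · 0.037037 = 0.012346, 1/3 · 0.62974 = 0.20991, 1/3 · 0.093914 = 0.031305; summing to 0.25356.
Therefore the posterior P(jar B | data) = (0.20991) / (0.25356) = 0.82785.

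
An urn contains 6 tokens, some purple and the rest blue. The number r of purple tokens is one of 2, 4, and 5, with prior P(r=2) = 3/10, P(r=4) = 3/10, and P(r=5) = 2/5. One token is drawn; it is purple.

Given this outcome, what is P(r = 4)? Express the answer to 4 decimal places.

Compute the likelihood of this draw for each case: P(data | r = 2) = (2/6) = 1/3; P(data | r = 4) = (4/6) = 2/3; P(data | r = 5) = (5/6) = 5/6.
The prior-weighted likelihoods are 3/10 · 1/3 = 1/10, 3/10 · 2/3 = 1/5, 2/5 · 5/6 = 1/3; summing to 19/30.
By Bayes' rule, P(r = 4 | data) = (1/5) / (19/30) = 6/19.

0.3158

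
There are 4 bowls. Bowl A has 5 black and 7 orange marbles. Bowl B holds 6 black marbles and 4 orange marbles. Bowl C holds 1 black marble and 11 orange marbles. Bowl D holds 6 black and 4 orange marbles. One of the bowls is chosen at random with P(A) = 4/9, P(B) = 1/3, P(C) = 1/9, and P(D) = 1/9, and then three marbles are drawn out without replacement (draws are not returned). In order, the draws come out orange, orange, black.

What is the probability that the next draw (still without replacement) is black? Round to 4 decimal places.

0.5078

The likelihood of the observed sequence under each hypothesis: P(data | bowl A) = (7/12)(6/11)(5/10) = 0.15909; P(data | bowl B) = (4/10)(3/9)(6/8) = 0.1; P(data | bowl C) = (11/12)(10/11)(1/10) = 0.083333; P(data | bowl D) = (4/10)(3/9)(6/8) = 0.1.
Multiplying each by its prior: 4/9 · 0.15909 = 0.070707, 1/3 · 0.1 = 0.033333, 1/9 · 0.083333 = 0.0092593, 1/9 · 0.1 = 0.011111; with total 0.12441.
The posterior is then P(bowl A | data) = 0.56834, P(bowl B | data) = 0.26793, P(bowl C | data) = 0.074425, P(bowl D | data) = 0.08931.
The predictive probability is P(black next | data) = (4/9)(0.56834) + (5/7)(0.26793) + (0)(0.074425) + (5/7)(0.08931) = 0.50776.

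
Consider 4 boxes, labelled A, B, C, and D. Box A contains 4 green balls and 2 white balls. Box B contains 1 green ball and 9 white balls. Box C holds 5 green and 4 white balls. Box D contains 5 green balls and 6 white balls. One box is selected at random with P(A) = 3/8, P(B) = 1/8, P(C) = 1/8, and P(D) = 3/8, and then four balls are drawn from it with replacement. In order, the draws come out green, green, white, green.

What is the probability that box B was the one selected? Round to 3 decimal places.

0.002

Compute the likelihood of the observed sequence for each case: P(data | box A) = (4/6)(4/6)(2/6)(4/6) = 0.098765; P(data | box B) = (1/10)(1/10)(9/10)(1/10) = 0.0009; P(data | box C) = (5/9)(5/9)(4/9)(5/9) = 0.076208; P(data | box D) = (5/11)(5/11)(6/11)(5/11) = 0.051226.
The prior-weighted likelihoods are 3/8 · 0.098765 = 0.037037, 1/8 · 0.0009 = 0.0001125, 1/8 · 0.076208 = 0.009526, 3/8 · 0.051226 = 0.01921; these sum to 0.065885.
Hence P(box B | data) = (0.0001125) / (0.065885) = 0.0017075.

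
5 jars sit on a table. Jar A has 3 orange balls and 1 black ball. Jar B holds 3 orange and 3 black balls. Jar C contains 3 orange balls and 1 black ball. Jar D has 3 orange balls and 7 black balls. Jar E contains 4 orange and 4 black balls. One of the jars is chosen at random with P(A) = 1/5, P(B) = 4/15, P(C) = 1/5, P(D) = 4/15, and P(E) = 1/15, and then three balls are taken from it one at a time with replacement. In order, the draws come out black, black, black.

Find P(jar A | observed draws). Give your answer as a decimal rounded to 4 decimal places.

0.0224

The likelihood of the observed sequence under each hypothesis: P(data | jar A) = (1/4)(1/4)(1/4) = 0.015625; P(data | jar B) = (3/6)(3/6)(3/6) = 0.125; P(data | jar C) = (1/4)(1/4)(1/4) = 0.015625; P(data | jar D) = (7/10)(7/10)(7/10) = 0.343; P(data | jar E) = (4/8)(4/8)(4/8) = 0.125.
Weighting by the prior gives 1/5 · 0.015625 = 0.003125, 4/15 · 0.125 = 0.033333, 1/5 · 0.015625 = 0.003125, 4/15 · 0.343 = 0.091467, 1/15 · 0.125 = 0.0083333; with total 0.13938.
Hence P(jar A | data) = (0.003125) / (0.13938) = 0.02242.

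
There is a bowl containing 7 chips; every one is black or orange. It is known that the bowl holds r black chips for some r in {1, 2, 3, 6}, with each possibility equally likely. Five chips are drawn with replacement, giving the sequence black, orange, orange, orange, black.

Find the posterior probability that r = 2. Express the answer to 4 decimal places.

Under each hypothesis, the probability of the observed sequence is: P(data | r = 1) = (1/7)(6/7)(6/7)(6/7)(1/7) = 0.012852; P(data | r = 2) = (2/7)(5/7)(5/7)(5/7)(2/7) = 0.02975; P(data | r = 3) = (3/7)(4/7)(4/7)(4/7)(3/7) = 0.034271; P(data | r = 6) = (6/7)(1/7)(1/7)(1/7)(6/7) = 0.002142.
The prior-weighted likelihoods are 1/4 · 0.012852 = 0.0032129, 1/4 · 0.02975 = 0.0074374, 1/4 · 0.034271 = 0.0085679, 1/4 · 0.002142 = 0.00053549; summing to 0.019754.
By Bayes' rule, P(r = 2 | data) = (0.0074374) / (0.019754) = 0.37651.

0.3765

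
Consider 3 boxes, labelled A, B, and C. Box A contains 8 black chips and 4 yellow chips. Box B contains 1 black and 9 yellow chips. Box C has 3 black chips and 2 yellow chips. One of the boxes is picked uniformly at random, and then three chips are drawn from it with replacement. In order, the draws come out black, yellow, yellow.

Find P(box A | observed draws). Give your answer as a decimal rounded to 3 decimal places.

Compute the likelihood of the observed sequence for each case: P(data | box A) = (8/12)(4/12)(4/12) = 0.074074; P(data | box B) = (1/10)(9/10)(9/10) = 0.081; P(data | box C) = (3/5)(2/5)(2/5) = 0.096.
The prior-weighted likelihoods are 1/3 · 0.074074 = 0.024691, 1/3 · 0.081 = 0.027, 1/3 · 0.096 = 0.032; summing to 0.083691.
So P(box A | data) = (0.024691) / (0.083691) = 0.29503.

0.295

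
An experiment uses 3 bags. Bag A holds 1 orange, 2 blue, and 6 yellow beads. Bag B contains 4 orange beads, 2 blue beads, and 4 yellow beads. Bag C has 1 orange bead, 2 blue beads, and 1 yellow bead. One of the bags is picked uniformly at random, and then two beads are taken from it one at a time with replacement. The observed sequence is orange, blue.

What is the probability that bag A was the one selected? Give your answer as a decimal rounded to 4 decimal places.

The likelihood of the observed sequence under each hypothesis: P(data | bag A) = (1/9)(2/9) = 0.024691; P(data | bag B) = (4/10)(2/10) = 0.08; P(data | bag C) = (1/4)(2/4) = 0.125.
The prior-weighted likelihoods are 1/3 · 0.024691 = 0.0082305, 1/3 · 0.08 = 0.026667, 1/3 · 0.125 = 0.041667; with total 0.076564.
Therefore the posterior P(bag A | data) = (0.0082305) / (0.076564) = 0.1075.

0.1075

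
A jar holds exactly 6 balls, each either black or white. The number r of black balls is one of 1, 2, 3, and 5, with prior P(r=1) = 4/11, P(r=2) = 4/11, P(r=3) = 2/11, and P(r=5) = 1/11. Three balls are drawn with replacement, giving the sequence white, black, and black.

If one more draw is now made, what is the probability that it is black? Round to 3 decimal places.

0.445

Under each hypothesis, the probability of the observed sequence is: P(data | r = 1) = (5/6)(1/6)(1/6) = 0.023148; P(data | r = 2) = (4/6)(2/6)(2/6) = 0.074074; P(data | r = 3) = (3/6)(3/6)(3/6) = 0.125; P(data | r = 5) = (1/6)(5/6)(5/6) = 0.11574.
Multiplying each by its prior: 4/11 · 0.023148 = 0.0084175, 4/11 · 0.074074 = 0.026936, 2/11 · 0.125 = 0.022727, 1/11 · 0.11574 = 0.010522; these sum to 0.068603.
Normalising, the posterior is P(r = 1 | data) = 0.1227, P(r = 2 | data) = 0.39264, P(r = 3 | data) = 0.33129, P(r = 5 | data) = 0.15337.
So P(black next | data) = Σ P(black next | H) P(H | data) = (1/6)(0.1227) + (1/3)(0.39264) + (1/2)(0.33129) + (5/6)(0.15337) = 0.44479.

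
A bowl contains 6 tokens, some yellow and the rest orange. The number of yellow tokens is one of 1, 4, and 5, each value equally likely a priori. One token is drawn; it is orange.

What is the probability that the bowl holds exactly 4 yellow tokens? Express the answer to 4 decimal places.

0.2500

For each hypothesis, P(data | H) works out to: P(data | r = 1) = (5/6) = 5/6; P(data | r = 4) = (2/6) = 1/3; P(data | r = 5) = (1/6) = 1/6.
The prior-weighted likelihoods are 1/3 · 5/6 = 5/18, 1/3 · 1/3 = 1/9, 1/3 · 1/6 = 1/18; summing to 4/9.
Therefore the posterior P(r = 4 | data) = (1/9) / (4/9) = 1/4.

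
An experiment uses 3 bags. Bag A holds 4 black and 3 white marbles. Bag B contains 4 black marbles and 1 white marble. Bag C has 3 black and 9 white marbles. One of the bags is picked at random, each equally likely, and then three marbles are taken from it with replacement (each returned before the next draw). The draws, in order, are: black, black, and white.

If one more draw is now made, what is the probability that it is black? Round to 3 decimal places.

The likelihood of the observed sequence under each hypothesis: P(data | bag A) = (4/7)(4/7)(3/7) = 0.13994; P(data | bag B) = (4/5)(4/5)(1/5) = 0.128; P(data | bag C) = (3/12)(3/12)(9/12) = 0.046875.
Multiplying each by its prior: 1/3 · 0.13994 = 0.046647, 1/3 · 0.128 = 0.042667, 1/3 · 0.046875 = 0.015625; these sum to 0.10494.
Dividing through by the total gives posterior P(bag A | data) = 0.44452, P(bag B | data) = 0.40659, P(bag C | data) = 0.1489.
So P(black next | data) = Σ P(black next | H) P(H | data) = (4/7)(0.44452) + (4/5)(0.40659) + (1/4)(0.1489) = 0.6165.

0.617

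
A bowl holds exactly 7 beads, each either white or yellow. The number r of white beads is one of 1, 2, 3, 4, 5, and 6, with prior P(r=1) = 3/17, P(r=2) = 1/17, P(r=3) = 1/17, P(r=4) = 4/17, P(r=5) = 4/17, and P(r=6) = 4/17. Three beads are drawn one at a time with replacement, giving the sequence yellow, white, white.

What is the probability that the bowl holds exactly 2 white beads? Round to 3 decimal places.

0.033

For each hypothesis, P(data | H) works out to: P(data | r = 1) = (6/7)(1/7)(1/7) = 0.017493; P(data | r = 2) = (5/7)(2/7)(2/7) = 0.058309; P(data | r = 3) = (4/7)(3/7)(3/7) = 0.10496; P(data | r = 4) = (3/7)(4/7)(4/7) = 0.13994; P(data | r = 5) = (2/7)(5/7)(5/7) = 0.14577; P(data | r = 6) = (1/7)(6/7)(6/7) = 0.10496.
Weighting by the prior gives 3/17 · 0.017493 = 0.0030869, 1/17 · 0.058309 = 0.0034299, 1/17 · 0.10496 = 0.0061739, 4/17 · 0.13994 = 0.032927, 4/17 · 0.14577 = 0.034299, 4/17 · 0.10496 = 0.024696; with total 0.10461.
Hence P(r = 2 | data) = (0.0034299) / (0.10461) = 0.032787.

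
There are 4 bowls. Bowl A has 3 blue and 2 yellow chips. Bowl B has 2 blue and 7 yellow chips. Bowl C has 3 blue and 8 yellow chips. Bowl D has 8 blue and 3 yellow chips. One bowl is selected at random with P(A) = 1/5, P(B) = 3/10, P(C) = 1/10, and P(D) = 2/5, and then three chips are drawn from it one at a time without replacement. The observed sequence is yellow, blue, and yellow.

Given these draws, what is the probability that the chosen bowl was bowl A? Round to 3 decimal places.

Compute the likelihood of the observed sequence for each case: P(data | bowl A) = (2/5)(3/4)(1/3) = 0.1; P(data | bowl B) = (7/9)(2/8)(6/7) = 0.16667; P(data | bowl C) = (8/11)(3/10)(7/9) = 0.1697; P(data | bowl D) = (3/11)(8/10)(2/9) = 0.048485.
Weighting by the prior gives 1/5 · 0.1 = 0.02, 3/10 · 0.16667 = 0.05, 1/10 · 0.1697 = 0.01697, 2/5 · 0.048485 = 0.019394; these sum to 0.10636.
Hence P(bowl A | data) = (0.02) / (0.10636) = 0.18803.

0.188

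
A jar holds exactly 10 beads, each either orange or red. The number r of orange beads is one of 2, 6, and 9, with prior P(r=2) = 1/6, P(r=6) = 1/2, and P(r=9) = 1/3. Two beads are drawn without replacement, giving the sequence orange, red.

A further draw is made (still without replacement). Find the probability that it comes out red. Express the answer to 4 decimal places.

The likelihood of the observed sequence under each hypothesis: P(data | r = 2) = (2/10)(8/9) = 8/45; P(data | r = 6) = (6/10)(4/9) = 4/15; P(data | r = 9) = (9/10)(1/9) = 1/10.
The prior-weighted likelihoods are 1/6 · 8/45 = 4/135, 1/2 · 4/15 = 2/15, 1/3 · 1/10 = 1/30; these sum to 53/270.
The posterior is then P(r = 2 | data) = 8/53, P(r = 6 | data) = 36/53, P(r = 9 | data) = 9/53.
Averaging over the posterior, P(red next | data) = (7/8)(8/53) + (3/8)(36/53) + (0)(9/53) = 41/106.

0.3868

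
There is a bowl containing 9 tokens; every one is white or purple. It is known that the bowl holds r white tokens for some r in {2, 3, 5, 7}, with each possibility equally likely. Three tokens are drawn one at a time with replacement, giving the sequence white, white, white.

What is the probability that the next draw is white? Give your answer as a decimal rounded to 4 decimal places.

0.6899

Compute the likelihood of the observed sequence for each case: P(data | r = 2) = (2/9)(2/9)(2/9) = 0.010974; P(data | r = 3) = (3/9)(3/9)(3/9) = 0.037037; P(data | r = 5) = (5/9)(5/9)(5/9) = 0.17147; P(data | r = 7) = (7/9)(7/9)(7/9) = 0.47051.
The prior-weighted likelihoods are 1/4 · 0.010974 = 0.0027435, 1/4 · 0.037037 = 0.0092593, 1/4 · 0.17147 = 0.042867, 1/4 · 0.47051 = 0.11763; summing to 0.1725.
Normalising, the posterior is P(r = 2 | data) = 0.015905, P(r = 3 | data) = 0.053678, P(r = 5 | data) = 0.24851, P(r = 7 | data) = 0.68191.
The predictive probability is P(white next | data) = (2/9)(0.015905) + (1/3)(0.053678) + (5/9)(0.24851) + (7/9)(0.68191) = 0.68986.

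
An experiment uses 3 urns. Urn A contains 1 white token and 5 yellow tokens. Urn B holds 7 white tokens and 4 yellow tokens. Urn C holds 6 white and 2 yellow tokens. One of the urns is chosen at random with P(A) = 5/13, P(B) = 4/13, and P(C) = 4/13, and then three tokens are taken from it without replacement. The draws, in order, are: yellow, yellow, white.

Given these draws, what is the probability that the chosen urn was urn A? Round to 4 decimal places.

For each hypothesis, P(data | H) works out to: P(data | urn A) = (5/6)(4/5)(1/4) = 0.16667; P(data | urn B) = (4/11)(3/10)(7/9) = 0.084848; P(data | urn C) = (2/8)(1/7)(6/6) = 0.035714.
Weighting by the prior gives 5/13 · 0.16667 = 0.064103, 4/13 · 0.084848 = 0.026107, 4/13 · 0.035714 = 0.010989; summing to 0.1012.
Hence P(urn A | data) = (0.064103) / (0.1012) = 0.63343.

0.6334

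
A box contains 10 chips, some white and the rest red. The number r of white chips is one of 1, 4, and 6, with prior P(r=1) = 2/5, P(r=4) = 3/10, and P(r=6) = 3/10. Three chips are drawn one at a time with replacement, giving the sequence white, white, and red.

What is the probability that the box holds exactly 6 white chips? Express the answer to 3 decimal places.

0.571

For each hypothesis, P(data | H) works out to: P(data | r = 1) = (1/10)(1/10)(9/10) = 0.009; P(data | r = 4) = (4/10)(4/10)(6/10) = 0.096; P(data | r = 6) = (6/10)(6/10)(4/10) = 0.144.
Multiplying each by its prior: 2/5 · 0.009 = 0.0036, 3/10 · 0.096 = 0.0288, 3/10 · 0.144 = 0.0432; summing to 0.0756.
Therefore the posterior P(r = 6 | data) = (0.0432) / (0.0756) = 0.57143.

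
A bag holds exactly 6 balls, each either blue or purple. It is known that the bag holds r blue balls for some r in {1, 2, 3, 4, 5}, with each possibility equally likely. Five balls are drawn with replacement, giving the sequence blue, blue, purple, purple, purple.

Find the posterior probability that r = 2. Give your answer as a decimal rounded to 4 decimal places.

0.3295

Compute the likelihood of the observed sequence for each case: P(data | r = 1) = (1/6)(1/6)(5/6)(5/6)(5/6) = 0.016075; P(data | r = 2) = (2/6)(2/6)(4/6)(4/6)(4/6) = 0.032922; P(data | r = 3) = (3/6)(3/6)(3/6)(3/6)(3/6) = 0.03125; P(data | r = 4) = (4/6)(4/6)(2/6)(2/6)(2/6) = 0.016461; P(data | r = 5) = (5/6)(5/6)(1/6)(1/6)(1/6) = 0.003215.
Multiplying each by its prior: 1/5 · 0.016075 = 0.003215, 1/5 · 0.032922 = 0.0065844, 1/5 · 0.03125 = 0.00625, 1/5 · 0.016461 = 0.0032922, 1/5 · 0.003215 = 0.000643; summing to 0.019985.
By Bayes' rule, P(r = 2 | data) = (0.0065844) / (0.019985) = 0.32947.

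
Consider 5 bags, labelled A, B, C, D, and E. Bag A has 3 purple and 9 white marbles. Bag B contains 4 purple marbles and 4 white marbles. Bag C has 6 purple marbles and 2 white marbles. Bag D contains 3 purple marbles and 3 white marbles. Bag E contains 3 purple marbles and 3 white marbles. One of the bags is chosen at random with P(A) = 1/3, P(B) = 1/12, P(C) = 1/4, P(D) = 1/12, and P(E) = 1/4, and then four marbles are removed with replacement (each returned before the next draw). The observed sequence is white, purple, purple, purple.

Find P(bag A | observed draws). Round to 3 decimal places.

0.069

The likelihood of the observed sequence under each hypothesis: P(data | bag A) = (9/12)(3/12)(3/12)(3/12) = 0.011719; P(data | bag B) = (4/8)(4/8)(4/8)(4/8) = 0.0625; P(data | bag C) = (2/8)(6/8)(6/8)(6/8) = 0.10547; P(data | bag D) = (3/6)(3/6)(3/6)(3/6) = 0.0625; P(data | bag E) = (3/6)(3/6)(3/6)(3/6) = 0.0625.
Weighting by the prior gives 1/3 · 0.011719 = 0.0039062, 1/12 · 0.0625 = 0.0052083, 1/4 · 0.10547 = 0.026367, 1/12 · 0.0625 = 0.0052083, 1/4 · 0.0625 = 0.015625; summing to 0.056315.
By Bayes' rule, P(bag A | data) = (0.0039062) / (0.056315) = 0.069364.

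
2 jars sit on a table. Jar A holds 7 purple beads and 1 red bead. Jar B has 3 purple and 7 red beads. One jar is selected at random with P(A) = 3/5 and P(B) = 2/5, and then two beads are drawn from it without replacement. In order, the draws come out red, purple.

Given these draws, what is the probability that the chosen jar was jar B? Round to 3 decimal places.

0.554

Compute the likelihood of the observed sequence for each case: P(data | jar A) = (1/8)(7/7) = 1/8; P(data | jar B) = (7/10)(3/9) = 7/30.
Weighting by the prior gives 3/5 · 1/8 = 3/40, 2/5 · 7/30 = 7/75; with total 101/600.
By Bayes' rule, P(jar B | data) = (7/75) / (101/600) = 56/101.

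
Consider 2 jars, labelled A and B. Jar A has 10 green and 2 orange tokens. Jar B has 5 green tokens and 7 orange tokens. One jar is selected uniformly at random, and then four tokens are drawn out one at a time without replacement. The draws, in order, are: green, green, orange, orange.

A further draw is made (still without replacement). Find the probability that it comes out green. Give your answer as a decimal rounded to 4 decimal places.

For each hypothesis, P(data | H) works out to: P(data | jar A) = (10/12)(9/11)(2/10)(1/9) = 1/66; P(data | jar B) = (5/12)(4/11)(7/10)(6/9) = 7/99.
Multiplying each by its prior: 1/2 · 1/66 = 1/132, 1/2 · 7/99 = 7/198; these sum to 17/396.
The posterior is then P(jar A | data) = 3/17, P(jar B | data) = 14/17.
Averaging over the posterior, P(green next | data) = (1)(3/17) + (3/8)(14/17) = 33/68.

0.4853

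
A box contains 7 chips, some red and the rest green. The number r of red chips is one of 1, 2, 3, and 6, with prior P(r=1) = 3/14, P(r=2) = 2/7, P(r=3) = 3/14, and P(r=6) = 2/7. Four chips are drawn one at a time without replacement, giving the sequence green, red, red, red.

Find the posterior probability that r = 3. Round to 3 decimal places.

The likelihood of the observed sequence under each hypothesis: P(data | r = 1) = (6/7)(1/6)(0/5) = 0; P(data | r = 2) = (5/7)(2/6)(1/5)(0/4) = 0; P(data | r = 3) = (4/7)(3/6)(2/5)(1/4) = 1/35; P(data | r = 6) = (1/7)(6/6)(5/5)(4/4) = 1/7.
The prior-weighted likelihoods are 3/14 · 0 = 0, 2/7 · 0 = 0, 3/14 · 1/35 = 3/490, 2/7 · 1/7 = 2/49; summing to 23/490.
By Bayes' rule, P(r = 3 | data) = (3/490) / (23/490) = 3/23.

0.130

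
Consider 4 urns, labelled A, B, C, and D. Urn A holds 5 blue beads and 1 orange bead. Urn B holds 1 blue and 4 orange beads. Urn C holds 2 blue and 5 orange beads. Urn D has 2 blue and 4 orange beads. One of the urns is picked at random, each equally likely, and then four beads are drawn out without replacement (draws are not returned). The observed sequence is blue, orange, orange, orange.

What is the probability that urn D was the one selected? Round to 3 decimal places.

Compute the likelihood of the observed sequence for each case: P(data | urn A) = (5/6)(1/5)(0/4) = 0; P(data | urn B) = (1/5)(4/4)(3/3)(2/2) = 1/5; P(data | urn C) = (2/7)(5/6)(4/5)(3/4) = 1/7; P(data | urn D) = (2/6)(4/5)(3/4)(2/3) = 2/15.
Multiplying each by its prior: 1/4 · 0 = 0, 1/4 · 1/5 = 1/20, 1/4 · 1/7 = 1/28, 1/4 · 2/15 = 1/30; these sum to 5/42.
By Bayes' rule, P(urn D | data) = (1/30) / (5/42) = 7/25.

0.280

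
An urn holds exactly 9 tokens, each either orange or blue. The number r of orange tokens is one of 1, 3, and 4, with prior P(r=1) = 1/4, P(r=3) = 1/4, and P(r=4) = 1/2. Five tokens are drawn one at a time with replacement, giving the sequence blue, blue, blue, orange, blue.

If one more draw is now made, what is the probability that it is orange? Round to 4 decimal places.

For each hypothesis, P(data | H) works out to: P(data | r = 1) = (8/9)(8/9)(8/9)(1/9)(8/9) = 0.069366; P(data | r = 3) = (6/9)(6/9)(6/9)(3/9)(6/9) = 0.065844; P(data | r = 4) = (5/9)(5/9)(5/9)(4/9)(5/9) = 0.042338.
Weighting by the prior gives 1/4 · 0.069366 = 0.017342, 1/4 · 0.065844 = 0.016461, 1/2 · 0.042338 = 0.021169; summing to 0.054971.
Normalising, the posterior is P(r = 1 | data) = 0.31547, P(r = 3 | data) = 0.29945, P(r = 4 | data) = 0.38509.
Averaging over the posterior, P(orange next | data) = (1/9)(0.31547) + (1/3)(0.29945) + (4/9)(0.38509) = 0.30602.

0.3060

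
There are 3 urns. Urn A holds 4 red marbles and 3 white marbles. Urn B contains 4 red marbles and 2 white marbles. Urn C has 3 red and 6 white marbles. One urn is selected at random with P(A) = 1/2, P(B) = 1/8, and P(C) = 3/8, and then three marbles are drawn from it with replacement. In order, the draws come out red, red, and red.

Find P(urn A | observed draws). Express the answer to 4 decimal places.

0.6469

Under each hypothesis, the probability of the observed sequence is: P(data | urn A) = (4/7)(4/7)(4/7) = 0.18659; P(data | urn B) = (4/6)(4/6)(4/6) = 0.2963; P(data | urn C) = (3/9)(3/9)(3/9) = 0.037037.
The prior-weighted likelihoods are 1/2 · 0.18659 = 0.093294, 1/8 · 0.2963 = 0.037037, 3/8 · 0.037037 = 0.013889; summing to 0.14422.
Hence P(urn A | data) = (0.093294) / (0.14422) = 0.64689.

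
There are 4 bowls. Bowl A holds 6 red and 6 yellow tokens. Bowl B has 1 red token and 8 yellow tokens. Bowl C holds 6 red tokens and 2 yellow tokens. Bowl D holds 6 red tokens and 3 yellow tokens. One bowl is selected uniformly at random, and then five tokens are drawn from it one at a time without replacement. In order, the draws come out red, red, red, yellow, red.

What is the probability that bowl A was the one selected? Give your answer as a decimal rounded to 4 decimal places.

For each hypothesis, P(data | H) works out to: P(data | bowl A) = (6/12)(5/11)(4/10)(6/9)(3/8) = 1/44; P(data | bowl B) = (1/9)(0/8) = 0; P(data | bowl C) = (6/8)(5/7)(4/6)(2/5)(3/4) = 3/28; P(data | bowl D) = (6/9)(5/8)(4/7)(3/6)(3/5) = 1/14.
Weighting by the prior gives 1/4 · 1/44 = 1/176, 1/4 · 0 = 0, 1/4 · 3/28 = 3/112, 1/4 · 1/14 = 1/56; summing to 31/616.
Therefore the posterior P(bowl A | data) = (1/176) / (31/616) = 7/62.

0.1129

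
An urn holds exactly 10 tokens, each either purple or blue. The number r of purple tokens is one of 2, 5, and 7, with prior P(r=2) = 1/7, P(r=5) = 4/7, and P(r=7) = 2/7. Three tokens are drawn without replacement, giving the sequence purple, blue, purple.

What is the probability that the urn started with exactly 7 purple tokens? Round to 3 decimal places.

The likelihood of the observed sequence under each hypothesis: P(data | r = 2) = (2/10)(8/9)(1/8) = 0.022222; P(data | r = 5) = (5/10)(5/9)(4/8) = 0.13889; P(data | r = 7) = (7/10)(3/9)(6/8) = 0.175.
The prior-weighted likelihoods are 1/7 · 0.022222 = 0.0031746, 4/7 · 0.13889 = 0.079365, 2/7 · 0.175 = 0.05; with total 0.13254.
Hence P(r = 7 | data) = (0.05) / (0.13254) = 0.37725.

0.377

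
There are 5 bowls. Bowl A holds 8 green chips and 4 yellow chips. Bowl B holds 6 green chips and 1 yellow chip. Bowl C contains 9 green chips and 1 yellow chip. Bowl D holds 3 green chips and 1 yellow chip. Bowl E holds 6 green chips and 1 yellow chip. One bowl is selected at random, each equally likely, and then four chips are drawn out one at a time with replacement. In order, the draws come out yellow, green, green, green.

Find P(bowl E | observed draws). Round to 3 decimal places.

0.197

For each hypothesis, P(data | H) works out to: P(data | bowl A) = (4/12)(8/12)(8/12)(8/12) = 0.098765; P(data | bowl B) = (1/7)(6/7)(6/7)(6/7) = 0.089963; P(data | bowl C) = (1/10)(9/10)(9/10)(9/10) = 0.0729; P(data | bowl D) = (1/4)(3/4)(3/4)(3/4) = 0.10547; P(data | bowl E) = (1/7)(6/7)(6/7)(6/7) = 0.089963.
Weighting by the prior gives 1/5 · 0.098765 = 0.019753, 1/5 · 0.089963 = 0.017993, 1/5 · 0.0729 = 0.01458, 1/5 · 0.10547 = 0.021094, 1/5 · 0.089963 = 0.017993; with total 0.091412.
By Bayes' rule, P(bowl E | data) = (0.017993) / (0.091412) = 0.19683.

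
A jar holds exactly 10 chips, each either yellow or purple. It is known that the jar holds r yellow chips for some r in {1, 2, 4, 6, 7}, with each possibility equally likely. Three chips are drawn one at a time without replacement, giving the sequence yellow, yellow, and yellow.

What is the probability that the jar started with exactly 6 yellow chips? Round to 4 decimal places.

0.3390

The likelihood of the observed sequence under each hypothesis: P(data | r = 1) = (1/10)(0/9) = 0; P(data | r = 2) = (2/10)(1/9)(0/8) = 0; P(data | r = 4) = (4/10)(3/9)(2/8) = 1/30; P(data | r = 6) = (6/10)(5/9)(4/8) = 1/6; P(data | r = 7) = (7/10)(6/9)(5/8) = 7/24.
The prior-weighted likelihoods are 1/5 · 0 = 0, 1/5 · 0 = 0, 1/5 · 1/30 = 1/150, 1/5 · 1/6 = 1/30, 1/5 · 7/24 = 7/120; summing to 59/600.
So P(r = 6 | data) = (1/30) / (59/600) = 20/59.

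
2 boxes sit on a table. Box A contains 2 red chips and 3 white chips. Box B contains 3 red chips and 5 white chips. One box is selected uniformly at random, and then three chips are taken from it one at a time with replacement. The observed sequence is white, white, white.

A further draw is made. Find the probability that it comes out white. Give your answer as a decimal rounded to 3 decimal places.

For each hypothesis, P(data | H) works out to: P(data | box A) = (3/5)(3/5)(3/5) = 0.216; P(data | box B) = (5/8)(5/8)(5/8) = 0.24414.
The prior-weighted likelihoods are 1/2 · 0.216 = 0.108, 1/2 · 0.24414 = 0.12207; with total 0.23007.
The posterior is then P(box A | data) = 0.46942, P(box B | data) = 0.53058.
The predictive probability is P(white next | data) = (3/5)(0.46942) + (5/8)(0.53058) = 0.61326.

0.613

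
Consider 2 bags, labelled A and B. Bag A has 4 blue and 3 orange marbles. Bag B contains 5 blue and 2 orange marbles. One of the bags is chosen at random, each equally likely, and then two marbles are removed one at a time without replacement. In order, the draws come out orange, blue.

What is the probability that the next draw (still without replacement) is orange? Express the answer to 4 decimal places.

Under each hypothesis, the probability of the observed sequence is: P(data | bag A) = (3/7)(4/6) = 2/7; P(data | bag B) = (2/7)(5/6) = 5/21.
Multiplying each by its prior: 1/2 · 2/7 = 1/7, 1/2 · 5/21 = 5/42; these sum to 11/42.
Dividing through by the total gives posterior P(bag A | data) = 6/11, P(bag B | data) = 5/11.
Averaging over the posterior, P(orange next | data) = (2/5)(6/11) + (1/5)(5/11) = 17/55.

0.3091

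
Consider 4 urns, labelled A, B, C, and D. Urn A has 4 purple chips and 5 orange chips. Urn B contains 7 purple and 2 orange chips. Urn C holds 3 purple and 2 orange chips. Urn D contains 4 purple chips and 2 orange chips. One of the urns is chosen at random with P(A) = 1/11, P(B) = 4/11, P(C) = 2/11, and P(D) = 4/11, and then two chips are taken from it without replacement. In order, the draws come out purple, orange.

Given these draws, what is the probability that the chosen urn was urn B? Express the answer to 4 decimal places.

0.2857

The likelihood of the observed sequence under each hypothesis: P(data | urn A) = (4/9)(5/8) = 5/18; P(data | urn B) = (7/9)(2/8) = 7/36; P(data | urn C) = (3/5)(2/4) = 3/10; P(data | urn D) = (4/6)(2/5) = 4/15.
Weighting by the prior gives 1/11 · 5/18 = 5/198, 4/11 · 7/36 = 7/99, 2/11 · 3/10 = 3/55, 4/11 · 4/15 = 16/165; summing to 49/198.
So P(urn B | data) = (7/99) / (49/198) = 2/7.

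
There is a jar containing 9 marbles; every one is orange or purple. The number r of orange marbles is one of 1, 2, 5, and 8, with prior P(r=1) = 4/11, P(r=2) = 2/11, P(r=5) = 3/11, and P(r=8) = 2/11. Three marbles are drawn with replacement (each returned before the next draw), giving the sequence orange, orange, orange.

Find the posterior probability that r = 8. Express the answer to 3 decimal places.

0.722

Compute the likelihood of the observed sequence for each case: P(data | r = 1) = (1/9)(1/9)(1/9) = 0.0013717; P(data | r = 2) = (2/9)(2/9)(2/9) = 0.010974; P(data | r = 5) = (5/9)(5/9)(5/9) = 0.17147; P(data | r = 8) = (8/9)(8/9)(8/9) = 0.70233.
Multiplying each by its prior: 4/11 · 0.0013717 = 0.00049882, 2/11 · 0.010974 = 0.0019953, 3/11 · 0.17147 = 0.046764, 2/11 · 0.70233 = 0.1277; with total 0.17695.
Hence P(r = 8 | data) = (0.1277) / (0.17695) = 0.72163.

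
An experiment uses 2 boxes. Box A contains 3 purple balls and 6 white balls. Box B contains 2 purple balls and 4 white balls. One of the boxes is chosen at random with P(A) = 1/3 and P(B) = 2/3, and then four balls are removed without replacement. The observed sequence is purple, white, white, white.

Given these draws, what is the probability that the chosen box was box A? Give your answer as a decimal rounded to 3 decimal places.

0.309

For each hypothesis, P(data | H) works out to: P(data | box A) = (3/9)(6/8)(5/7)(4/6) = 5/42; P(data | box B) = (2/6)(4/5)(3/4)(2/3) = 2/15.
The prior-weighted likelihoods are 1/3 · 5/42 = 5/126, 2/3 · 2/15 = 4/45; these sum to 9/70.
Therefore the posterior P(box A | data) = (5/126) / (9/70) = 25/81.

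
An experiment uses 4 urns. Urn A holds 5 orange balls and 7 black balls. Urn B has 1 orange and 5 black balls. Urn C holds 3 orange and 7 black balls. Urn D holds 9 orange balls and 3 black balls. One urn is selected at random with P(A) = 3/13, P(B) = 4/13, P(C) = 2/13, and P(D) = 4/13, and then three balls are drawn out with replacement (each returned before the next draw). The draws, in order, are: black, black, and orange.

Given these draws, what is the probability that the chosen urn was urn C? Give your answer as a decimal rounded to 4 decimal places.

0.2146

Compute the likelihood of the observed sequence for each case: P(data | urn A) = (7/12)(7/12)(5/12) = 0.14178; P(data | urn B) = (5/6)(5/6)(1/6) = 0.11574; P(data | urn C) = (7/10)(7/10)(3/10) = 0.147; P(data | urn D) = (3/12)(3/12)(9/12) = 0.046875.
The prior-weighted likelihoods are 3/13 · 0.14178 = 0.032719, 4/13 · 0.11574 = 0.035613, 2/13 · 0.147 = 0.022615, 4/13 · 0.046875 = 0.014423; summing to 0.10537.
So P(urn C | data) = (0.022615) / (0.10537) = 0.21463.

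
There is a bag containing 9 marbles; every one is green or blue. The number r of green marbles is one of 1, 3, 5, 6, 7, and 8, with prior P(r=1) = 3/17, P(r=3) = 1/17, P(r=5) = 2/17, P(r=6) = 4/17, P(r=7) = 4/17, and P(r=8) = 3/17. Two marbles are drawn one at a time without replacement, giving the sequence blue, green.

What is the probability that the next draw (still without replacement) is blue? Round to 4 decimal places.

0.3529

The likelihood of the observed sequence under each hypothesis: P(data | r = 1) = (8/9)(1/8) = 1/9; P(data | r = 3) = (6/9)(3/8) = 1/4; P(data | r = 5) = (4/9)(5/8) = 5/18; P(data | r = 6) = (3/9)(6/8) = 1/4; P(data | r = 7) = (2/9)(7/8) = 7/36; P(data | r = 8) = (1/9)(8/8) = 1/9.
Multiplying each by its prior: 3/17 · 1/9 = 1/51, 1/17 · 1/4 = 1/68, 2/17 · 5/18 = 5/153, 4/17 · 1/4 = 1/17, 4/17 · 7/36 = 7/153, 3/17 · 1/9 = 1/51; with total 13/68.
The posterior is then P(r = 1 | data) = 4/39, P(r = 3 | data) = 1/13, P(r = 5 | data) = 20/117, P(r = 6 | data) = 4/13, P(r = 7 | data) = 28/117, P(r = 8 | data) = 4/39.
So P(blue next | data) = Σ P(blue next | H) P(H | data) = (1)(4/39) + (5/7)(1/13) + (3/7)(20/117) + (2/7)(4/13) + (1/7)(28/117) + (0)(4/39) = 289/819.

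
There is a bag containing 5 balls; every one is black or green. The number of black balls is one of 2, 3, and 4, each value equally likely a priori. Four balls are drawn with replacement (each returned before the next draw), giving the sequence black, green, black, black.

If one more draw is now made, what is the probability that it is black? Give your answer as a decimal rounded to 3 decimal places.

Under each hypothesis, the probability of the observed sequence is: P(data | r = 2) = (2/5)(3/5)(2/5)(2/5) = 0.0384; P(data | r = 3) = (3/5)(2/5)(3/5)(3/5) = 0.0864; P(data | r = 4) = (4/5)(1/5)(4/5)(4/5) = 0.1024.
The prior-weighted likelihoods are 1/3 · 0.0384 = 0.0128, 1/3 · 0.0864 = 0.0288, 1/3 · 0.1024 = 0.034133; these sum to 0.075733.
The posterior is then P(r = 2 | data) = 0.16901, P(r = 3 | data) = 0.38028, P(r = 4 | data) = 0.4507.
Averaging over the posterior, P(black next | data) = (2/5)(0.16901) + (3/5)(0.38028) + (4/5)(0.4507) = 0.65634.

0.656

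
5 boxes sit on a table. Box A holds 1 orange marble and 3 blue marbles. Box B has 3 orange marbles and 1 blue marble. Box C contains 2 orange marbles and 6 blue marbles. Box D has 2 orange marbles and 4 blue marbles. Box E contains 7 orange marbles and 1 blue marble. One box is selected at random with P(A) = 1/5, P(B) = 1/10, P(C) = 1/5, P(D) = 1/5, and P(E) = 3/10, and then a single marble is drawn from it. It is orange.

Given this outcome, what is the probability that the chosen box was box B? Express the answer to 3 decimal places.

0.149

Compute the likelihood of this draw for each case: P(data | box A) = (1/4) = 1/4; P(data | box B) = (3/4) = 3/4; P(data | box C) = (2/8) = 1/4; P(data | box D) = (2/6) = 1/3; P(data | box E) = (7/8) = 7/8.
Multiplying each by its prior: 1/5 · 1/4 = 1/20, 1/10 · 3/4 = 3/40, 1/5 · 1/4 = 1/20, 1/5 · 1/3 = 1/15, 3/10 · 7/8 = 21/80; these sum to 121/240.
Therefore the posterior P(box B | data) = (3/40) / (121/240) = 18/121.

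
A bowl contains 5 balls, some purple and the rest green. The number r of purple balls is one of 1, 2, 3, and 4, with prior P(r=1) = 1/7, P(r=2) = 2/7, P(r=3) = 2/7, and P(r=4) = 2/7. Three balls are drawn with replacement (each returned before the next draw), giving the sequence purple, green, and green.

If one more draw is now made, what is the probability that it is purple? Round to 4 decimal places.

0.4571

For each hypothesis, P(data | H) works out to: P(data | r = 1) = (1/5)(4/5)(4/5) = 16/125; P(data | r = 2) = (2/5)(3/5)(3/5) = 18/125; P(data | r = 3) = (3/5)(2/5)(2/5) = 12/125; P(data | r = 4) = (4/5)(1/5)(1/5) = 4/125.
Multiplying each by its prior: 1/7 · 16/125 = 16/875, 2/7 · 18/125 = 36/875, 2/7 · 12/125 = 24/875, 2/7 · 4/125 = 8/875; these sum to 12/125.
Normalising, the posterior is P(r = 1 | data) = 4/21, P(r = 2 | data) = 3/7, P(r = 3 | data) = 2/7, P(r = 4 | data) = 2/21.
So P(purple next | data) = Σ P(purple next | H) P(H | data) = (1/5)(4/21) + (2/5)(3/7) + (3/5)(2/7) + (4/5)(2/21) = 16/35.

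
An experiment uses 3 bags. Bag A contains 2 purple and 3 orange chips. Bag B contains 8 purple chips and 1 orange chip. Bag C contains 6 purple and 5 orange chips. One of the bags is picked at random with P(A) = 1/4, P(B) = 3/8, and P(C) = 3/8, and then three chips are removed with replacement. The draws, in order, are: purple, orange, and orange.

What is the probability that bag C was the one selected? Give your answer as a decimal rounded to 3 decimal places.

For each hypothesis, P(data | H) works out to: P(data | bag A) = (2/5)(3/5)(3/5) = 0.144; P(data | bag B) = (8/9)(1/9)(1/9) = 0.010974; P(data | bag C) = (6/11)(5/11)(5/11) = 0.1127.
The prior-weighted likelihoods are 1/4 · 0.144 = 0.036, 3/8 · 0.010974 = 0.0041152, 3/8 · 0.1127 = 0.042261; with total 0.082377.
So P(bag C | data) = (0.042261) / (0.082377) = 0.51303.

0.513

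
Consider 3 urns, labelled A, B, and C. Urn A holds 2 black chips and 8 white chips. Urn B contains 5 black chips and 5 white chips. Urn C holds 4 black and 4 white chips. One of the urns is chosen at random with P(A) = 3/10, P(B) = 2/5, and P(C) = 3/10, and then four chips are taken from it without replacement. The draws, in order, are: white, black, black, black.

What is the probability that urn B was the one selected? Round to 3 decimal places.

Compute the likelihood of the observed sequence for each case: P(data | urn A) = (8/10)(2/9)(1/8)(0/7) = 0; P(data | urn B) = (5/10)(5/9)(4/8)(3/7) = 0.059524; P(data | urn C) = (4/8)(4/7)(3/6)(2/5) = 0.057143.
Weighting by the prior gives 3/10 · 0 = 0, 2/5 · 0.059524 = 0.02381, 3/10 · 0.057143 = 0.017143; summing to 0.040952.
By Bayes' rule, P(urn B | data) = (0.02381) / (0.040952) = 0.5814.

0.581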